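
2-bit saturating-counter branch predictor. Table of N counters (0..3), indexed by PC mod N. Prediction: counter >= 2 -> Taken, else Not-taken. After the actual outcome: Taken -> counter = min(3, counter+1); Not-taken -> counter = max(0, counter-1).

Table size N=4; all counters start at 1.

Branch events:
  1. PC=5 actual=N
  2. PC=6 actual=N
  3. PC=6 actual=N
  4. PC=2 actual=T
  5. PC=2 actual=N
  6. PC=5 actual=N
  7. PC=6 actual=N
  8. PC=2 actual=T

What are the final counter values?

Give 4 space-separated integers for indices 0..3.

Answer: 1 0 1 1

Derivation:
Ev 1: PC=5 idx=1 pred=N actual=N -> ctr[1]=0
Ev 2: PC=6 idx=2 pred=N actual=N -> ctr[2]=0
Ev 3: PC=6 idx=2 pred=N actual=N -> ctr[2]=0
Ev 4: PC=2 idx=2 pred=N actual=T -> ctr[2]=1
Ev 5: PC=2 idx=2 pred=N actual=N -> ctr[2]=0
Ev 6: PC=5 idx=1 pred=N actual=N -> ctr[1]=0
Ev 7: PC=6 idx=2 pred=N actual=N -> ctr[2]=0
Ev 8: PC=2 idx=2 pred=N actual=T -> ctr[2]=1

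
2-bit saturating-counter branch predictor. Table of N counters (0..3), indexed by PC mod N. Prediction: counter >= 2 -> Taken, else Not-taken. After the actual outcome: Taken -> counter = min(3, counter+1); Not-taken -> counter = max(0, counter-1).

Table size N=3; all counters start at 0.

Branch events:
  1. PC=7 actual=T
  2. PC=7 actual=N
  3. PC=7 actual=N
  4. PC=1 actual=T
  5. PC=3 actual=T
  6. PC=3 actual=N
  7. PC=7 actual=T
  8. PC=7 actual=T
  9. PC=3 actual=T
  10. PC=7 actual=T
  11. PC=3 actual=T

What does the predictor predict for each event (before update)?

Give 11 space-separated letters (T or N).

Answer: N N N N N N N T N T N

Derivation:
Ev 1: PC=7 idx=1 pred=N actual=T -> ctr[1]=1
Ev 2: PC=7 idx=1 pred=N actual=N -> ctr[1]=0
Ev 3: PC=7 idx=1 pred=N actual=N -> ctr[1]=0
Ev 4: PC=1 idx=1 pred=N actual=T -> ctr[1]=1
Ev 5: PC=3 idx=0 pred=N actual=T -> ctr[0]=1
Ev 6: PC=3 idx=0 pred=N actual=N -> ctr[0]=0
Ev 7: PC=7 idx=1 pred=N actual=T -> ctr[1]=2
Ev 8: PC=7 idx=1 pred=T actual=T -> ctr[1]=3
Ev 9: PC=3 idx=0 pred=N actual=T -> ctr[0]=1
Ev 10: PC=7 idx=1 pred=T actual=T -> ctr[1]=3
Ev 11: PC=3 idx=0 pred=N actual=T -> ctr[0]=2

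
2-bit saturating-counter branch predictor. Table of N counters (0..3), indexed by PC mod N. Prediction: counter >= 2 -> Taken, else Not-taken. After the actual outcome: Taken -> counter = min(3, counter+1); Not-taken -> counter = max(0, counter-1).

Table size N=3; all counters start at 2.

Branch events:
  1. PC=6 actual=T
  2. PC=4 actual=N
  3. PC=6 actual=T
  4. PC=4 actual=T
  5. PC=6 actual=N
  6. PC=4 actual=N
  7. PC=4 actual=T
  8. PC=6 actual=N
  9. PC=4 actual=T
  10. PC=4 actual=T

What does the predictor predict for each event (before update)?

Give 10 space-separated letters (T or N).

Ev 1: PC=6 idx=0 pred=T actual=T -> ctr[0]=3
Ev 2: PC=4 idx=1 pred=T actual=N -> ctr[1]=1
Ev 3: PC=6 idx=0 pred=T actual=T -> ctr[0]=3
Ev 4: PC=4 idx=1 pred=N actual=T -> ctr[1]=2
Ev 5: PC=6 idx=0 pred=T actual=N -> ctr[0]=2
Ev 6: PC=4 idx=1 pred=T actual=N -> ctr[1]=1
Ev 7: PC=4 idx=1 pred=N actual=T -> ctr[1]=2
Ev 8: PC=6 idx=0 pred=T actual=N -> ctr[0]=1
Ev 9: PC=4 idx=1 pred=T actual=T -> ctr[1]=3
Ev 10: PC=4 idx=1 pred=T actual=T -> ctr[1]=3

Answer: T T T N T T N T T T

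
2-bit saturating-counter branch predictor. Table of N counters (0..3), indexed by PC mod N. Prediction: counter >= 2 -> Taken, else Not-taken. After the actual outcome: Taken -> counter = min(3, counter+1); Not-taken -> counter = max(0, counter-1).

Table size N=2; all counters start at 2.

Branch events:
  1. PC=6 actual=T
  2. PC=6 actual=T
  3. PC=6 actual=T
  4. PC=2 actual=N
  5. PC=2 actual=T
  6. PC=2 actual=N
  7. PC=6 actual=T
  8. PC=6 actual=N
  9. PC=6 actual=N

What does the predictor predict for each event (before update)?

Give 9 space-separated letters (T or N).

Answer: T T T T T T T T T

Derivation:
Ev 1: PC=6 idx=0 pred=T actual=T -> ctr[0]=3
Ev 2: PC=6 idx=0 pred=T actual=T -> ctr[0]=3
Ev 3: PC=6 idx=0 pred=T actual=T -> ctr[0]=3
Ev 4: PC=2 idx=0 pred=T actual=N -> ctr[0]=2
Ev 5: PC=2 idx=0 pred=T actual=T -> ctr[0]=3
Ev 6: PC=2 idx=0 pred=T actual=N -> ctr[0]=2
Ev 7: PC=6 idx=0 pred=T actual=T -> ctr[0]=3
Ev 8: PC=6 idx=0 pred=T actual=N -> ctr[0]=2
Ev 9: PC=6 idx=0 pred=T actual=N -> ctr[0]=1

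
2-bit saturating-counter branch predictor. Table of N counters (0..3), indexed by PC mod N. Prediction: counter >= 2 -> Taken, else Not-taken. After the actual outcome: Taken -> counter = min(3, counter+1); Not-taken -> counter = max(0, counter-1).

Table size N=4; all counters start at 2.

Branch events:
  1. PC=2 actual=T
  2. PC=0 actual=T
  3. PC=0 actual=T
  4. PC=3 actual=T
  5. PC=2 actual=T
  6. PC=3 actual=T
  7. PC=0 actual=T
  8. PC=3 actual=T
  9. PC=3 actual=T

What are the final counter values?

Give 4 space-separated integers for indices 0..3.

Ev 1: PC=2 idx=2 pred=T actual=T -> ctr[2]=3
Ev 2: PC=0 idx=0 pred=T actual=T -> ctr[0]=3
Ev 3: PC=0 idx=0 pred=T actual=T -> ctr[0]=3
Ev 4: PC=3 idx=3 pred=T actual=T -> ctr[3]=3
Ev 5: PC=2 idx=2 pred=T actual=T -> ctr[2]=3
Ev 6: PC=3 idx=3 pred=T actual=T -> ctr[3]=3
Ev 7: PC=0 idx=0 pred=T actual=T -> ctr[0]=3
Ev 8: PC=3 idx=3 pred=T actual=T -> ctr[3]=3
Ev 9: PC=3 idx=3 pred=T actual=T -> ctr[3]=3

Answer: 3 2 3 3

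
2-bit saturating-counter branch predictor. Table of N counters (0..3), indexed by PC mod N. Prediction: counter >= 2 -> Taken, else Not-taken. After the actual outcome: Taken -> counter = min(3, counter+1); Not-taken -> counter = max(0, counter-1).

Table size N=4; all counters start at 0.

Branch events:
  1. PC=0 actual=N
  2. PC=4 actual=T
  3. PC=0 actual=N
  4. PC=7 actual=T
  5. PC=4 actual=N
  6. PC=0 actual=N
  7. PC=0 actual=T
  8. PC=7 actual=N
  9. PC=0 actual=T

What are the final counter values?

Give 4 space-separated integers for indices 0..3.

Ev 1: PC=0 idx=0 pred=N actual=N -> ctr[0]=0
Ev 2: PC=4 idx=0 pred=N actual=T -> ctr[0]=1
Ev 3: PC=0 idx=0 pred=N actual=N -> ctr[0]=0
Ev 4: PC=7 idx=3 pred=N actual=T -> ctr[3]=1
Ev 5: PC=4 idx=0 pred=N actual=N -> ctr[0]=0
Ev 6: PC=0 idx=0 pred=N actual=N -> ctr[0]=0
Ev 7: PC=0 idx=0 pred=N actual=T -> ctr[0]=1
Ev 8: PC=7 idx=3 pred=N actual=N -> ctr[3]=0
Ev 9: PC=0 idx=0 pred=N actual=T -> ctr[0]=2

Answer: 2 0 0 0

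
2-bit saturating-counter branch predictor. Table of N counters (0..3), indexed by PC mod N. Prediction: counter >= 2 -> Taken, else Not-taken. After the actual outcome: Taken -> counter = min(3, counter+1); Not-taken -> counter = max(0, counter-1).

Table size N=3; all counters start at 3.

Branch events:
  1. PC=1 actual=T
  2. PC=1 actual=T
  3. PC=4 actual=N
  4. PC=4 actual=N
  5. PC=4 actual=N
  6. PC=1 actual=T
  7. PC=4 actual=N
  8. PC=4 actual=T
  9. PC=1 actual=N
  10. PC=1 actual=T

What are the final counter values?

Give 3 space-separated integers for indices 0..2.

Answer: 3 1 3

Derivation:
Ev 1: PC=1 idx=1 pred=T actual=T -> ctr[1]=3
Ev 2: PC=1 idx=1 pred=T actual=T -> ctr[1]=3
Ev 3: PC=4 idx=1 pred=T actual=N -> ctr[1]=2
Ev 4: PC=4 idx=1 pred=T actual=N -> ctr[1]=1
Ev 5: PC=4 idx=1 pred=N actual=N -> ctr[1]=0
Ev 6: PC=1 idx=1 pred=N actual=T -> ctr[1]=1
Ev 7: PC=4 idx=1 pred=N actual=N -> ctr[1]=0
Ev 8: PC=4 idx=1 pred=N actual=T -> ctr[1]=1
Ev 9: PC=1 idx=1 pred=N actual=N -> ctr[1]=0
Ev 10: PC=1 idx=1 pred=N actual=T -> ctr[1]=1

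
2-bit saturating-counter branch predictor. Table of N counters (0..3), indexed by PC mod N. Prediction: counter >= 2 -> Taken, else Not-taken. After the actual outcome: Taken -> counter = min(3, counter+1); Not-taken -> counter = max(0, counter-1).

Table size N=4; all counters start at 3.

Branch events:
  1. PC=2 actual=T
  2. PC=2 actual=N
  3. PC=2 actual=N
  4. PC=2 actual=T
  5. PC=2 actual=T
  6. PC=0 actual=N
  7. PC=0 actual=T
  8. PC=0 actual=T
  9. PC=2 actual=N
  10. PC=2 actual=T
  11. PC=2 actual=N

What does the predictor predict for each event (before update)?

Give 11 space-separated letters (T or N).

Answer: T T T N T T T T T T T

Derivation:
Ev 1: PC=2 idx=2 pred=T actual=T -> ctr[2]=3
Ev 2: PC=2 idx=2 pred=T actual=N -> ctr[2]=2
Ev 3: PC=2 idx=2 pred=T actual=N -> ctr[2]=1
Ev 4: PC=2 idx=2 pred=N actual=T -> ctr[2]=2
Ev 5: PC=2 idx=2 pred=T actual=T -> ctr[2]=3
Ev 6: PC=0 idx=0 pred=T actual=N -> ctr[0]=2
Ev 7: PC=0 idx=0 pred=T actual=T -> ctr[0]=3
Ev 8: PC=0 idx=0 pred=T actual=T -> ctr[0]=3
Ev 9: PC=2 idx=2 pred=T actual=N -> ctr[2]=2
Ev 10: PC=2 idx=2 pred=T actual=T -> ctr[2]=3
Ev 11: PC=2 idx=2 pred=T actual=N -> ctr[2]=2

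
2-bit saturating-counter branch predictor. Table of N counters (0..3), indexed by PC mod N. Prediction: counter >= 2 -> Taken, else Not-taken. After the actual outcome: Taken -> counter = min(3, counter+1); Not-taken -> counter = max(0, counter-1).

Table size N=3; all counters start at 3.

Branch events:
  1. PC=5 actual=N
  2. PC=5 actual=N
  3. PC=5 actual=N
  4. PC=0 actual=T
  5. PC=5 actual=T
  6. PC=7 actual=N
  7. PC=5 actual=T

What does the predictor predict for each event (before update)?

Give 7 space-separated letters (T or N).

Answer: T T N T N T N

Derivation:
Ev 1: PC=5 idx=2 pred=T actual=N -> ctr[2]=2
Ev 2: PC=5 idx=2 pred=T actual=N -> ctr[2]=1
Ev 3: PC=5 idx=2 pred=N actual=N -> ctr[2]=0
Ev 4: PC=0 idx=0 pred=T actual=T -> ctr[0]=3
Ev 5: PC=5 idx=2 pred=N actual=T -> ctr[2]=1
Ev 6: PC=7 idx=1 pred=T actual=N -> ctr[1]=2
Ev 7: PC=5 idx=2 pred=N actual=T -> ctr[2]=2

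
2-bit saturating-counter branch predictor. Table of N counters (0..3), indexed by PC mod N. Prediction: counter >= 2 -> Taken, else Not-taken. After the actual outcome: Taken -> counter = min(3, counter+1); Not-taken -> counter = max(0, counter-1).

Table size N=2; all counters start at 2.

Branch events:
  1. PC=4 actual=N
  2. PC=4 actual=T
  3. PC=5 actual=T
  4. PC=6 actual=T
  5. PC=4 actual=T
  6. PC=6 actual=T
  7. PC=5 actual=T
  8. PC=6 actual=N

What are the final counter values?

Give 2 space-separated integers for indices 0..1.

Ev 1: PC=4 idx=0 pred=T actual=N -> ctr[0]=1
Ev 2: PC=4 idx=0 pred=N actual=T -> ctr[0]=2
Ev 3: PC=5 idx=1 pred=T actual=T -> ctr[1]=3
Ev 4: PC=6 idx=0 pred=T actual=T -> ctr[0]=3
Ev 5: PC=4 idx=0 pred=T actual=T -> ctr[0]=3
Ev 6: PC=6 idx=0 pred=T actual=T -> ctr[0]=3
Ev 7: PC=5 idx=1 pred=T actual=T -> ctr[1]=3
Ev 8: PC=6 idx=0 pred=T actual=N -> ctr[0]=2

Answer: 2 3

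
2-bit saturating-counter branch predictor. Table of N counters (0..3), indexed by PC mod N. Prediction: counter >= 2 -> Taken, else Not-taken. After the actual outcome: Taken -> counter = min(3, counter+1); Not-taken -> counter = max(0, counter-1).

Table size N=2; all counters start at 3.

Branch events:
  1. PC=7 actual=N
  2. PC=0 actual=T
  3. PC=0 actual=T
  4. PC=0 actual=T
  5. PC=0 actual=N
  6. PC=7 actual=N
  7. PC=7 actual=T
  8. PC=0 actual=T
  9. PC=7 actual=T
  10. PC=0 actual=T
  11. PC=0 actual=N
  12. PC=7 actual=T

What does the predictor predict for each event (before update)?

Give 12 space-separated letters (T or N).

Answer: T T T T T T N T T T T T

Derivation:
Ev 1: PC=7 idx=1 pred=T actual=N -> ctr[1]=2
Ev 2: PC=0 idx=0 pred=T actual=T -> ctr[0]=3
Ev 3: PC=0 idx=0 pred=T actual=T -> ctr[0]=3
Ev 4: PC=0 idx=0 pred=T actual=T -> ctr[0]=3
Ev 5: PC=0 idx=0 pred=T actual=N -> ctr[0]=2
Ev 6: PC=7 idx=1 pred=T actual=N -> ctr[1]=1
Ev 7: PC=7 idx=1 pred=N actual=T -> ctr[1]=2
Ev 8: PC=0 idx=0 pred=T actual=T -> ctr[0]=3
Ev 9: PC=7 idx=1 pred=T actual=T -> ctr[1]=3
Ev 10: PC=0 idx=0 pred=T actual=T -> ctr[0]=3
Ev 11: PC=0 idx=0 pred=T actual=N -> ctr[0]=2
Ev 12: PC=7 idx=1 pred=T actual=T -> ctr[1]=3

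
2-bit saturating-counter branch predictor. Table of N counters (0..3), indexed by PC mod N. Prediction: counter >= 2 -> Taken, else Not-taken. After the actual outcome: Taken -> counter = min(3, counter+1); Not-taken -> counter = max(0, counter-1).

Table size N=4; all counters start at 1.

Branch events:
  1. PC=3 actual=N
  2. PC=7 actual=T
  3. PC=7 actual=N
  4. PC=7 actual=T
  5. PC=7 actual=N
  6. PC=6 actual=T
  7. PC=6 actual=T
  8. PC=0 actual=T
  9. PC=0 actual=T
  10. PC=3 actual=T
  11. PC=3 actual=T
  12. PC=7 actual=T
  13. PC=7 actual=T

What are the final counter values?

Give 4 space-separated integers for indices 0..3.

Answer: 3 1 3 3

Derivation:
Ev 1: PC=3 idx=3 pred=N actual=N -> ctr[3]=0
Ev 2: PC=7 idx=3 pred=N actual=T -> ctr[3]=1
Ev 3: PC=7 idx=3 pred=N actual=N -> ctr[3]=0
Ev 4: PC=7 idx=3 pred=N actual=T -> ctr[3]=1
Ev 5: PC=7 idx=3 pred=N actual=N -> ctr[3]=0
Ev 6: PC=6 idx=2 pred=N actual=T -> ctr[2]=2
Ev 7: PC=6 idx=2 pred=T actual=T -> ctr[2]=3
Ev 8: PC=0 idx=0 pred=N actual=T -> ctr[0]=2
Ev 9: PC=0 idx=0 pred=T actual=T -> ctr[0]=3
Ev 10: PC=3 idx=3 pred=N actual=T -> ctr[3]=1
Ev 11: PC=3 idx=3 pred=N actual=T -> ctr[3]=2
Ev 12: PC=7 idx=3 pred=T actual=T -> ctr[3]=3
Ev 13: PC=7 idx=3 pred=T actual=T -> ctr[3]=3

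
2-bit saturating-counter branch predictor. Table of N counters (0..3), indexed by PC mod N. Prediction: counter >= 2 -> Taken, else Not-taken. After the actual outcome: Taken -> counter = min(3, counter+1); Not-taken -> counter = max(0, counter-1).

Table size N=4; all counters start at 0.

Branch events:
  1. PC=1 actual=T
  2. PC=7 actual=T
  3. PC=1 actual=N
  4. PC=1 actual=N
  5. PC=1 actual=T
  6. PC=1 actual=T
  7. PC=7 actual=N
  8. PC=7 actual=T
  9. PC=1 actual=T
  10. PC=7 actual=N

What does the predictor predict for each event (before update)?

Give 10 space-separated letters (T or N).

Answer: N N N N N N N N T N

Derivation:
Ev 1: PC=1 idx=1 pred=N actual=T -> ctr[1]=1
Ev 2: PC=7 idx=3 pred=N actual=T -> ctr[3]=1
Ev 3: PC=1 idx=1 pred=N actual=N -> ctr[1]=0
Ev 4: PC=1 idx=1 pred=N actual=N -> ctr[1]=0
Ev 5: PC=1 idx=1 pred=N actual=T -> ctr[1]=1
Ev 6: PC=1 idx=1 pred=N actual=T -> ctr[1]=2
Ev 7: PC=7 idx=3 pred=N actual=N -> ctr[3]=0
Ev 8: PC=7 idx=3 pred=N actual=T -> ctr[3]=1
Ev 9: PC=1 idx=1 pred=T actual=T -> ctr[1]=3
Ev 10: PC=7 idx=3 pred=N actual=N -> ctr[3]=0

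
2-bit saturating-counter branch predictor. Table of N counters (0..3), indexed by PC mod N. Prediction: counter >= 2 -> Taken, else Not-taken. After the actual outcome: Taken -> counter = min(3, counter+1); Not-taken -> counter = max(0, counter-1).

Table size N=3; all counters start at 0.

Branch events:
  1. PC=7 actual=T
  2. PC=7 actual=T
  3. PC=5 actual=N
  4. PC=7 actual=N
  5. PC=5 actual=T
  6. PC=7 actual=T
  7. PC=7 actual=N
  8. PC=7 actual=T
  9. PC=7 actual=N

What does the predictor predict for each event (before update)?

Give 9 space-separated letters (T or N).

Ev 1: PC=7 idx=1 pred=N actual=T -> ctr[1]=1
Ev 2: PC=7 idx=1 pred=N actual=T -> ctr[1]=2
Ev 3: PC=5 idx=2 pred=N actual=N -> ctr[2]=0
Ev 4: PC=7 idx=1 pred=T actual=N -> ctr[1]=1
Ev 5: PC=5 idx=2 pred=N actual=T -> ctr[2]=1
Ev 6: PC=7 idx=1 pred=N actual=T -> ctr[1]=2
Ev 7: PC=7 idx=1 pred=T actual=N -> ctr[1]=1
Ev 8: PC=7 idx=1 pred=N actual=T -> ctr[1]=2
Ev 9: PC=7 idx=1 pred=T actual=N -> ctr[1]=1

Answer: N N N T N N T N T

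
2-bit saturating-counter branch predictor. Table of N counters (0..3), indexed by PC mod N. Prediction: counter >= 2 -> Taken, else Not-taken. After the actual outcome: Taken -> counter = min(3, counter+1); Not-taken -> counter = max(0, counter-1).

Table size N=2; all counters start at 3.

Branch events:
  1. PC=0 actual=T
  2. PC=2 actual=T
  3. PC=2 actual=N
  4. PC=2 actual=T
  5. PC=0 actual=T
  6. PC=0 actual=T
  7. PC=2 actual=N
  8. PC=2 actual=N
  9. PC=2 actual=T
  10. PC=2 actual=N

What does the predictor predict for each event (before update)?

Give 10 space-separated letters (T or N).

Answer: T T T T T T T T N T

Derivation:
Ev 1: PC=0 idx=0 pred=T actual=T -> ctr[0]=3
Ev 2: PC=2 idx=0 pred=T actual=T -> ctr[0]=3
Ev 3: PC=2 idx=0 pred=T actual=N -> ctr[0]=2
Ev 4: PC=2 idx=0 pred=T actual=T -> ctr[0]=3
Ev 5: PC=0 idx=0 pred=T actual=T -> ctr[0]=3
Ev 6: PC=0 idx=0 pred=T actual=T -> ctr[0]=3
Ev 7: PC=2 idx=0 pred=T actual=N -> ctr[0]=2
Ev 8: PC=2 idx=0 pred=T actual=N -> ctr[0]=1
Ev 9: PC=2 idx=0 pred=N actual=T -> ctr[0]=2
Ev 10: PC=2 idx=0 pred=T actual=N -> ctr[0]=1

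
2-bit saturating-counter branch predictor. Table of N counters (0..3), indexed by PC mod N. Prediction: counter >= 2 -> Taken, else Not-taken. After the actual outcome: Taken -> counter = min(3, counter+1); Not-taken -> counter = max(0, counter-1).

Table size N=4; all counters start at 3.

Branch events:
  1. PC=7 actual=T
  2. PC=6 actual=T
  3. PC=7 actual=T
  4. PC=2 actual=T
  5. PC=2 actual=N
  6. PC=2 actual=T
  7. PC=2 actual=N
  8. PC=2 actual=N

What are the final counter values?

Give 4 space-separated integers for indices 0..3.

Answer: 3 3 1 3

Derivation:
Ev 1: PC=7 idx=3 pred=T actual=T -> ctr[3]=3
Ev 2: PC=6 idx=2 pred=T actual=T -> ctr[2]=3
Ev 3: PC=7 idx=3 pred=T actual=T -> ctr[3]=3
Ev 4: PC=2 idx=2 pred=T actual=T -> ctr[2]=3
Ev 5: PC=2 idx=2 pred=T actual=N -> ctr[2]=2
Ev 6: PC=2 idx=2 pred=T actual=T -> ctr[2]=3
Ev 7: PC=2 idx=2 pred=T actual=N -> ctr[2]=2
Ev 8: PC=2 idx=2 pred=T actual=N -> ctr[2]=1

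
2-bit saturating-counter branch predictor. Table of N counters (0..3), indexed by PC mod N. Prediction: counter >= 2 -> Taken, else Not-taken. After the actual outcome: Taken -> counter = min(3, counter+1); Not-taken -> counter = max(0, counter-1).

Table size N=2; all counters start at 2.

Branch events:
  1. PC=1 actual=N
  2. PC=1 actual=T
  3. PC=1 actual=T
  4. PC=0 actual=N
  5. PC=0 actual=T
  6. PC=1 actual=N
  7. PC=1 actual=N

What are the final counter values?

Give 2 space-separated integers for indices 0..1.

Answer: 2 1

Derivation:
Ev 1: PC=1 idx=1 pred=T actual=N -> ctr[1]=1
Ev 2: PC=1 idx=1 pred=N actual=T -> ctr[1]=2
Ev 3: PC=1 idx=1 pred=T actual=T -> ctr[1]=3
Ev 4: PC=0 idx=0 pred=T actual=N -> ctr[0]=1
Ev 5: PC=0 idx=0 pred=N actual=T -> ctr[0]=2
Ev 6: PC=1 idx=1 pred=T actual=N -> ctr[1]=2
Ev 7: PC=1 idx=1 pred=T actual=N -> ctr[1]=1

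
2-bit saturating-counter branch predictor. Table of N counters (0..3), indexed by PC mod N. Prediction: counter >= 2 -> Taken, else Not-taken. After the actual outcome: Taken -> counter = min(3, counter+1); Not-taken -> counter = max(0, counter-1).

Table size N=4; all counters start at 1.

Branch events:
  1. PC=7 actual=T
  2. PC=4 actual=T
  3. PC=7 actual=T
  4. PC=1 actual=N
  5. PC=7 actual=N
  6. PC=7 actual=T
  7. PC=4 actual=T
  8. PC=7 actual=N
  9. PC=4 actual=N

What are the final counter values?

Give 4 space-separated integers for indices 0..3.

Ev 1: PC=7 idx=3 pred=N actual=T -> ctr[3]=2
Ev 2: PC=4 idx=0 pred=N actual=T -> ctr[0]=2
Ev 3: PC=7 idx=3 pred=T actual=T -> ctr[3]=3
Ev 4: PC=1 idx=1 pred=N actual=N -> ctr[1]=0
Ev 5: PC=7 idx=3 pred=T actual=N -> ctr[3]=2
Ev 6: PC=7 idx=3 pred=T actual=T -> ctr[3]=3
Ev 7: PC=4 idx=0 pred=T actual=T -> ctr[0]=3
Ev 8: PC=7 idx=3 pred=T actual=N -> ctr[3]=2
Ev 9: PC=4 idx=0 pred=T actual=N -> ctr[0]=2

Answer: 2 0 1 2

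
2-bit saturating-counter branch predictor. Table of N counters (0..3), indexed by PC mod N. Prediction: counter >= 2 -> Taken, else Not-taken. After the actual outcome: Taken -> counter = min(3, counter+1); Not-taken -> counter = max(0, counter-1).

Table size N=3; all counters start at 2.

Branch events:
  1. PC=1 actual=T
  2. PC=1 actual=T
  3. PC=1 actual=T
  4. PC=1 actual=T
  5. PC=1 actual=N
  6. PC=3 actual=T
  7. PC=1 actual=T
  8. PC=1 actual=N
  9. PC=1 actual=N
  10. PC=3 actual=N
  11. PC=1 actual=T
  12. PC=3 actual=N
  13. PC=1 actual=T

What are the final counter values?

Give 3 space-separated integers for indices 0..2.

Ev 1: PC=1 idx=1 pred=T actual=T -> ctr[1]=3
Ev 2: PC=1 idx=1 pred=T actual=T -> ctr[1]=3
Ev 3: PC=1 idx=1 pred=T actual=T -> ctr[1]=3
Ev 4: PC=1 idx=1 pred=T actual=T -> ctr[1]=3
Ev 5: PC=1 idx=1 pred=T actual=N -> ctr[1]=2
Ev 6: PC=3 idx=0 pred=T actual=T -> ctr[0]=3
Ev 7: PC=1 idx=1 pred=T actual=T -> ctr[1]=3
Ev 8: PC=1 idx=1 pred=T actual=N -> ctr[1]=2
Ev 9: PC=1 idx=1 pred=T actual=N -> ctr[1]=1
Ev 10: PC=3 idx=0 pred=T actual=N -> ctr[0]=2
Ev 11: PC=1 idx=1 pred=N actual=T -> ctr[1]=2
Ev 12: PC=3 idx=0 pred=T actual=N -> ctr[0]=1
Ev 13: PC=1 idx=1 pred=T actual=T -> ctr[1]=3

Answer: 1 3 2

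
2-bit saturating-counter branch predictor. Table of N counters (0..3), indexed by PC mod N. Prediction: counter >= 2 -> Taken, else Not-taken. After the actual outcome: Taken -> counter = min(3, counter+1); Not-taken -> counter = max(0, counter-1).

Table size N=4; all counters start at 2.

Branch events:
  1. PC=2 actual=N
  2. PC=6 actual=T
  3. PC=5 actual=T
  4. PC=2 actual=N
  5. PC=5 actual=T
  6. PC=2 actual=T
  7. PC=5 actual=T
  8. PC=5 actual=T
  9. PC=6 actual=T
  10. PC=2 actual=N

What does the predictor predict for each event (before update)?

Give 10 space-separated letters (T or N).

Ev 1: PC=2 idx=2 pred=T actual=N -> ctr[2]=1
Ev 2: PC=6 idx=2 pred=N actual=T -> ctr[2]=2
Ev 3: PC=5 idx=1 pred=T actual=T -> ctr[1]=3
Ev 4: PC=2 idx=2 pred=T actual=N -> ctr[2]=1
Ev 5: PC=5 idx=1 pred=T actual=T -> ctr[1]=3
Ev 6: PC=2 idx=2 pred=N actual=T -> ctr[2]=2
Ev 7: PC=5 idx=1 pred=T actual=T -> ctr[1]=3
Ev 8: PC=5 idx=1 pred=T actual=T -> ctr[1]=3
Ev 9: PC=6 idx=2 pred=T actual=T -> ctr[2]=3
Ev 10: PC=2 idx=2 pred=T actual=N -> ctr[2]=2

Answer: T N T T T N T T T T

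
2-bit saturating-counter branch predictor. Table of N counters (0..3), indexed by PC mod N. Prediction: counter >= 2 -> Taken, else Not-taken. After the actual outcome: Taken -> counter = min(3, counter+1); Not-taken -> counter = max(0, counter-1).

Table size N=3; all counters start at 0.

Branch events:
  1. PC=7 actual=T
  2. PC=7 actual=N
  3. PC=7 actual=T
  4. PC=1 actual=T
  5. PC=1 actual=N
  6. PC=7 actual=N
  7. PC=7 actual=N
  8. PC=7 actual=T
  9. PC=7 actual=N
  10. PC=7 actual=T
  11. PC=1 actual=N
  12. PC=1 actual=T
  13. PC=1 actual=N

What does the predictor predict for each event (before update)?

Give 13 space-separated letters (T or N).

Ev 1: PC=7 idx=1 pred=N actual=T -> ctr[1]=1
Ev 2: PC=7 idx=1 pred=N actual=N -> ctr[1]=0
Ev 3: PC=7 idx=1 pred=N actual=T -> ctr[1]=1
Ev 4: PC=1 idx=1 pred=N actual=T -> ctr[1]=2
Ev 5: PC=1 idx=1 pred=T actual=N -> ctr[1]=1
Ev 6: PC=7 idx=1 pred=N actual=N -> ctr[1]=0
Ev 7: PC=7 idx=1 pred=N actual=N -> ctr[1]=0
Ev 8: PC=7 idx=1 pred=N actual=T -> ctr[1]=1
Ev 9: PC=7 idx=1 pred=N actual=N -> ctr[1]=0
Ev 10: PC=7 idx=1 pred=N actual=T -> ctr[1]=1
Ev 11: PC=1 idx=1 pred=N actual=N -> ctr[1]=0
Ev 12: PC=1 idx=1 pred=N actual=T -> ctr[1]=1
Ev 13: PC=1 idx=1 pred=N actual=N -> ctr[1]=0

Answer: N N N N T N N N N N N N N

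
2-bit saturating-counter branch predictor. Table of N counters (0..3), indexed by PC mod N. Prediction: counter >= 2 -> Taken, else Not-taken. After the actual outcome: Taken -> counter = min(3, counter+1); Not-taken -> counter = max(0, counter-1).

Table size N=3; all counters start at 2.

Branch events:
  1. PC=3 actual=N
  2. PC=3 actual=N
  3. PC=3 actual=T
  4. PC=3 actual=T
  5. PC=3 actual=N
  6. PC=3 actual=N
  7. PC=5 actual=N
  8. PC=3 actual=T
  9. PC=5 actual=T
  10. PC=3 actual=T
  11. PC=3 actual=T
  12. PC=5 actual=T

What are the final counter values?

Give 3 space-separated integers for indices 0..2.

Ev 1: PC=3 idx=0 pred=T actual=N -> ctr[0]=1
Ev 2: PC=3 idx=0 pred=N actual=N -> ctr[0]=0
Ev 3: PC=3 idx=0 pred=N actual=T -> ctr[0]=1
Ev 4: PC=3 idx=0 pred=N actual=T -> ctr[0]=2
Ev 5: PC=3 idx=0 pred=T actual=N -> ctr[0]=1
Ev 6: PC=3 idx=0 pred=N actual=N -> ctr[0]=0
Ev 7: PC=5 idx=2 pred=T actual=N -> ctr[2]=1
Ev 8: PC=3 idx=0 pred=N actual=T -> ctr[0]=1
Ev 9: PC=5 idx=2 pred=N actual=T -> ctr[2]=2
Ev 10: PC=3 idx=0 pred=N actual=T -> ctr[0]=2
Ev 11: PC=3 idx=0 pred=T actual=T -> ctr[0]=3
Ev 12: PC=5 idx=2 pred=T actual=T -> ctr[2]=3

Answer: 3 2 3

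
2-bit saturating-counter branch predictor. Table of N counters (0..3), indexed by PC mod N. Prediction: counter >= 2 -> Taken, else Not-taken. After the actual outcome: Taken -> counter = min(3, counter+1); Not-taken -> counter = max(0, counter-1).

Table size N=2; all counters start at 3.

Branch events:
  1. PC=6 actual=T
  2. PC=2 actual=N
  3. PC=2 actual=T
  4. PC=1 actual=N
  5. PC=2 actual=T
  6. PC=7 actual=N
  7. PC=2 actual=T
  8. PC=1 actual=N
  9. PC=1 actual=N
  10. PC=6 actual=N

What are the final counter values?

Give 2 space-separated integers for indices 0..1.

Ev 1: PC=6 idx=0 pred=T actual=T -> ctr[0]=3
Ev 2: PC=2 idx=0 pred=T actual=N -> ctr[0]=2
Ev 3: PC=2 idx=0 pred=T actual=T -> ctr[0]=3
Ev 4: PC=1 idx=1 pred=T actual=N -> ctr[1]=2
Ev 5: PC=2 idx=0 pred=T actual=T -> ctr[0]=3
Ev 6: PC=7 idx=1 pred=T actual=N -> ctr[1]=1
Ev 7: PC=2 idx=0 pred=T actual=T -> ctr[0]=3
Ev 8: PC=1 idx=1 pred=N actual=N -> ctr[1]=0
Ev 9: PC=1 idx=1 pred=N actual=N -> ctr[1]=0
Ev 10: PC=6 idx=0 pred=T actual=N -> ctr[0]=2

Answer: 2 0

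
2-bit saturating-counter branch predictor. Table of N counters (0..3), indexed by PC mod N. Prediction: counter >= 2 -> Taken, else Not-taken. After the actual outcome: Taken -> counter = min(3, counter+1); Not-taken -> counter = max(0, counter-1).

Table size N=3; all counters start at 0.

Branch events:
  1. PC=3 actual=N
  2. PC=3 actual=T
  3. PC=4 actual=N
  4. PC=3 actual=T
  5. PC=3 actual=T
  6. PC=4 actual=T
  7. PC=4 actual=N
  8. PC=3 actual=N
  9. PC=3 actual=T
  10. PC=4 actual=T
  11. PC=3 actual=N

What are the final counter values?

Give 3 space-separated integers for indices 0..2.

Answer: 2 1 0

Derivation:
Ev 1: PC=3 idx=0 pred=N actual=N -> ctr[0]=0
Ev 2: PC=3 idx=0 pred=N actual=T -> ctr[0]=1
Ev 3: PC=4 idx=1 pred=N actual=N -> ctr[1]=0
Ev 4: PC=3 idx=0 pred=N actual=T -> ctr[0]=2
Ev 5: PC=3 idx=0 pred=T actual=T -> ctr[0]=3
Ev 6: PC=4 idx=1 pred=N actual=T -> ctr[1]=1
Ev 7: PC=4 idx=1 pred=N actual=N -> ctr[1]=0
Ev 8: PC=3 idx=0 pred=T actual=N -> ctr[0]=2
Ev 9: PC=3 idx=0 pred=T actual=T -> ctr[0]=3
Ev 10: PC=4 idx=1 pred=N actual=T -> ctr[1]=1
Ev 11: PC=3 idx=0 pred=T actual=N -> ctr[0]=2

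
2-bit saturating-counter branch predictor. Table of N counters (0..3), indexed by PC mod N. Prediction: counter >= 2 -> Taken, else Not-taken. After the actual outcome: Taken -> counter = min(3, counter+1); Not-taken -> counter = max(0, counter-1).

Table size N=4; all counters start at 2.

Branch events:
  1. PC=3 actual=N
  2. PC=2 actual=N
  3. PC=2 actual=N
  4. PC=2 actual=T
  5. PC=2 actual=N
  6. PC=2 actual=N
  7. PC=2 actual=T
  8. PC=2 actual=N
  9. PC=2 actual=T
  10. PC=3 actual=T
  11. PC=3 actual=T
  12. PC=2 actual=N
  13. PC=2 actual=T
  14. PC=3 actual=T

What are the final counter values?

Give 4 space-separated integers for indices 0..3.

Ev 1: PC=3 idx=3 pred=T actual=N -> ctr[3]=1
Ev 2: PC=2 idx=2 pred=T actual=N -> ctr[2]=1
Ev 3: PC=2 idx=2 pred=N actual=N -> ctr[2]=0
Ev 4: PC=2 idx=2 pred=N actual=T -> ctr[2]=1
Ev 5: PC=2 idx=2 pred=N actual=N -> ctr[2]=0
Ev 6: PC=2 idx=2 pred=N actual=N -> ctr[2]=0
Ev 7: PC=2 idx=2 pred=N actual=T -> ctr[2]=1
Ev 8: PC=2 idx=2 pred=N actual=N -> ctr[2]=0
Ev 9: PC=2 idx=2 pred=N actual=T -> ctr[2]=1
Ev 10: PC=3 idx=3 pred=N actual=T -> ctr[3]=2
Ev 11: PC=3 idx=3 pred=T actual=T -> ctr[3]=3
Ev 12: PC=2 idx=2 pred=N actual=N -> ctr[2]=0
Ev 13: PC=2 idx=2 pred=N actual=T -> ctr[2]=1
Ev 14: PC=3 idx=3 pred=T actual=T -> ctr[3]=3

Answer: 2 2 1 3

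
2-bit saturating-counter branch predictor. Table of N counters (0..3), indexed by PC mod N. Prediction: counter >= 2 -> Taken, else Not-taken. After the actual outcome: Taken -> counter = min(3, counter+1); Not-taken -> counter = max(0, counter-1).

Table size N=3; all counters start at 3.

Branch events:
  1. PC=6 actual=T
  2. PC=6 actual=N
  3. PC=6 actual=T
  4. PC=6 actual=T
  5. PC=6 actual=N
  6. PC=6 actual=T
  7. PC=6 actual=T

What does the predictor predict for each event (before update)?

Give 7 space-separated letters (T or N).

Answer: T T T T T T T

Derivation:
Ev 1: PC=6 idx=0 pred=T actual=T -> ctr[0]=3
Ev 2: PC=6 idx=0 pred=T actual=N -> ctr[0]=2
Ev 3: PC=6 idx=0 pred=T actual=T -> ctr[0]=3
Ev 4: PC=6 idx=0 pred=T actual=T -> ctr[0]=3
Ev 5: PC=6 idx=0 pred=T actual=N -> ctr[0]=2
Ev 6: PC=6 idx=0 pred=T actual=T -> ctr[0]=3
Ev 7: PC=6 idx=0 pred=T actual=T -> ctr[0]=3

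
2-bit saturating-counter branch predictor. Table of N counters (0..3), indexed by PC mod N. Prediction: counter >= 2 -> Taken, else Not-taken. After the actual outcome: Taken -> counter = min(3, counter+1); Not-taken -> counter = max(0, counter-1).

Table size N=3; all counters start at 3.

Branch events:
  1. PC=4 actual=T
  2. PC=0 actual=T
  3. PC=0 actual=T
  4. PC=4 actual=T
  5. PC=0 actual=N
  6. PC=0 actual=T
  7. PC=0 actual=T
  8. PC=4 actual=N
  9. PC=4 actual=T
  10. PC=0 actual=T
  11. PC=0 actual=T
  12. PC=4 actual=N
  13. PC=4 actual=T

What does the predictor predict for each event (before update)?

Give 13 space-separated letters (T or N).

Answer: T T T T T T T T T T T T T

Derivation:
Ev 1: PC=4 idx=1 pred=T actual=T -> ctr[1]=3
Ev 2: PC=0 idx=0 pred=T actual=T -> ctr[0]=3
Ev 3: PC=0 idx=0 pred=T actual=T -> ctr[0]=3
Ev 4: PC=4 idx=1 pred=T actual=T -> ctr[1]=3
Ev 5: PC=0 idx=0 pred=T actual=N -> ctr[0]=2
Ev 6: PC=0 idx=0 pred=T actual=T -> ctr[0]=3
Ev 7: PC=0 idx=0 pred=T actual=T -> ctr[0]=3
Ev 8: PC=4 idx=1 pred=T actual=N -> ctr[1]=2
Ev 9: PC=4 idx=1 pred=T actual=T -> ctr[1]=3
Ev 10: PC=0 idx=0 pred=T actual=T -> ctr[0]=3
Ev 11: PC=0 idx=0 pred=T actual=T -> ctr[0]=3
Ev 12: PC=4 idx=1 pred=T actual=N -> ctr[1]=2
Ev 13: PC=4 idx=1 pred=T actual=T -> ctr[1]=3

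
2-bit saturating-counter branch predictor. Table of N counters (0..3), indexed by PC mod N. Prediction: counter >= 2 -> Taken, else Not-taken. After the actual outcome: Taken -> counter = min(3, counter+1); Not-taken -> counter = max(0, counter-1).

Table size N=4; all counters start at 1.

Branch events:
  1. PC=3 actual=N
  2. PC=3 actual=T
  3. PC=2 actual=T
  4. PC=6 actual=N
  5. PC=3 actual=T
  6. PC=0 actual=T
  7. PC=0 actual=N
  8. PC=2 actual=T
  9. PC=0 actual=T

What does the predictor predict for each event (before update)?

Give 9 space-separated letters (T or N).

Ev 1: PC=3 idx=3 pred=N actual=N -> ctr[3]=0
Ev 2: PC=3 idx=3 pred=N actual=T -> ctr[3]=1
Ev 3: PC=2 idx=2 pred=N actual=T -> ctr[2]=2
Ev 4: PC=6 idx=2 pred=T actual=N -> ctr[2]=1
Ev 5: PC=3 idx=3 pred=N actual=T -> ctr[3]=2
Ev 6: PC=0 idx=0 pred=N actual=T -> ctr[0]=2
Ev 7: PC=0 idx=0 pred=T actual=N -> ctr[0]=1
Ev 8: PC=2 idx=2 pred=N actual=T -> ctr[2]=2
Ev 9: PC=0 idx=0 pred=N actual=T -> ctr[0]=2

Answer: N N N T N N T N N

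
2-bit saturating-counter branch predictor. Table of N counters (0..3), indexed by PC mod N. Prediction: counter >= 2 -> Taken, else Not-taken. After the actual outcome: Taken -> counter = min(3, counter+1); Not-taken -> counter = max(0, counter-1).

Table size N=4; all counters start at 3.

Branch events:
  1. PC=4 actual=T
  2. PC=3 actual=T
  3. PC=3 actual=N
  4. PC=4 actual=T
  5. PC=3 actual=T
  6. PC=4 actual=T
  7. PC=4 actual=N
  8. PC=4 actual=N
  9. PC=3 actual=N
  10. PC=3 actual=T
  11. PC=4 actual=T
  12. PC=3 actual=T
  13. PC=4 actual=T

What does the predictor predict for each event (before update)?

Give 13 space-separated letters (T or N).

Ev 1: PC=4 idx=0 pred=T actual=T -> ctr[0]=3
Ev 2: PC=3 idx=3 pred=T actual=T -> ctr[3]=3
Ev 3: PC=3 idx=3 pred=T actual=N -> ctr[3]=2
Ev 4: PC=4 idx=0 pred=T actual=T -> ctr[0]=3
Ev 5: PC=3 idx=3 pred=T actual=T -> ctr[3]=3
Ev 6: PC=4 idx=0 pred=T actual=T -> ctr[0]=3
Ev 7: PC=4 idx=0 pred=T actual=N -> ctr[0]=2
Ev 8: PC=4 idx=0 pred=T actual=N -> ctr[0]=1
Ev 9: PC=3 idx=3 pred=T actual=N -> ctr[3]=2
Ev 10: PC=3 idx=3 pred=T actual=T -> ctr[3]=3
Ev 11: PC=4 idx=0 pred=N actual=T -> ctr[0]=2
Ev 12: PC=3 idx=3 pred=T actual=T -> ctr[3]=3
Ev 13: PC=4 idx=0 pred=T actual=T -> ctr[0]=3

Answer: T T T T T T T T T T N T T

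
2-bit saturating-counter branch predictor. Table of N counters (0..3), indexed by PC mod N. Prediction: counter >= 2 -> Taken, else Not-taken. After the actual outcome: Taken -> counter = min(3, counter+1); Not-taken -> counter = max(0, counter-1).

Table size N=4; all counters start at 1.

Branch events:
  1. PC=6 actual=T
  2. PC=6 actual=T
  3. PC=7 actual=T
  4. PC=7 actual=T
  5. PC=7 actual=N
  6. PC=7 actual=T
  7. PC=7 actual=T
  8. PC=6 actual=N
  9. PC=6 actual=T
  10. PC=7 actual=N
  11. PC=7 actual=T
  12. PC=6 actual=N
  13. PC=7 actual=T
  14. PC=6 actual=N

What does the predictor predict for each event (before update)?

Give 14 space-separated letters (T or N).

Answer: N T N T T T T T T T T T T T

Derivation:
Ev 1: PC=6 idx=2 pred=N actual=T -> ctr[2]=2
Ev 2: PC=6 idx=2 pred=T actual=T -> ctr[2]=3
Ev 3: PC=7 idx=3 pred=N actual=T -> ctr[3]=2
Ev 4: PC=7 idx=3 pred=T actual=T -> ctr[3]=3
Ev 5: PC=7 idx=3 pred=T actual=N -> ctr[3]=2
Ev 6: PC=7 idx=3 pred=T actual=T -> ctr[3]=3
Ev 7: PC=7 idx=3 pred=T actual=T -> ctr[3]=3
Ev 8: PC=6 idx=2 pred=T actual=N -> ctr[2]=2
Ev 9: PC=6 idx=2 pred=T actual=T -> ctr[2]=3
Ev 10: PC=7 idx=3 pred=T actual=N -> ctr[3]=2
Ev 11: PC=7 idx=3 pred=T actual=T -> ctr[3]=3
Ev 12: PC=6 idx=2 pred=T actual=N -> ctr[2]=2
Ev 13: PC=7 idx=3 pred=T actual=T -> ctr[3]=3
Ev 14: PC=6 idx=2 pred=T actual=N -> ctr[2]=1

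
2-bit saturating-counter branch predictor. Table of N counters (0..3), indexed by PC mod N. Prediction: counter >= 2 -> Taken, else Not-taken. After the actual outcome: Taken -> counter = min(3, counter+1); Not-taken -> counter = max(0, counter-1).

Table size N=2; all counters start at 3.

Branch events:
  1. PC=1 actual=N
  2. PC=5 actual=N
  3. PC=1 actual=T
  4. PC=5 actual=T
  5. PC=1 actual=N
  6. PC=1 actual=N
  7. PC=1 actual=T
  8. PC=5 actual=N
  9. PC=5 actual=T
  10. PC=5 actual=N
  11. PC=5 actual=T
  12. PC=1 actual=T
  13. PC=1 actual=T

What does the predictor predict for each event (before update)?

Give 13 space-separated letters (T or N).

Answer: T T N T T T N T N T N T T

Derivation:
Ev 1: PC=1 idx=1 pred=T actual=N -> ctr[1]=2
Ev 2: PC=5 idx=1 pred=T actual=N -> ctr[1]=1
Ev 3: PC=1 idx=1 pred=N actual=T -> ctr[1]=2
Ev 4: PC=5 idx=1 pred=T actual=T -> ctr[1]=3
Ev 5: PC=1 idx=1 pred=T actual=N -> ctr[1]=2
Ev 6: PC=1 idx=1 pred=T actual=N -> ctr[1]=1
Ev 7: PC=1 idx=1 pred=N actual=T -> ctr[1]=2
Ev 8: PC=5 idx=1 pred=T actual=N -> ctr[1]=1
Ev 9: PC=5 idx=1 pred=N actual=T -> ctr[1]=2
Ev 10: PC=5 idx=1 pred=T actual=N -> ctr[1]=1
Ev 11: PC=5 idx=1 pred=N actual=T -> ctr[1]=2
Ev 12: PC=1 idx=1 pred=T actual=T -> ctr[1]=3
Ev 13: PC=1 idx=1 pred=T actual=T -> ctr[1]=3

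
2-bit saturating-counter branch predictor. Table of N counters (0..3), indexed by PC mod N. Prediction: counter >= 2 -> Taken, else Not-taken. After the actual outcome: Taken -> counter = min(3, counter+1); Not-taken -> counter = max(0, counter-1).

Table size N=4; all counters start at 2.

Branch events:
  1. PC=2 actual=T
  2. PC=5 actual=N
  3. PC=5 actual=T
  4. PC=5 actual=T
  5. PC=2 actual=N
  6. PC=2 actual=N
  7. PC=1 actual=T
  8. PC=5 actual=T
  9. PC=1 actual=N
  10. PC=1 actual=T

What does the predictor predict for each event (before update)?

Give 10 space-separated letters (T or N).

Answer: T T N T T T T T T T

Derivation:
Ev 1: PC=2 idx=2 pred=T actual=T -> ctr[2]=3
Ev 2: PC=5 idx=1 pred=T actual=N -> ctr[1]=1
Ev 3: PC=5 idx=1 pred=N actual=T -> ctr[1]=2
Ev 4: PC=5 idx=1 pred=T actual=T -> ctr[1]=3
Ev 5: PC=2 idx=2 pred=T actual=N -> ctr[2]=2
Ev 6: PC=2 idx=2 pred=T actual=N -> ctr[2]=1
Ev 7: PC=1 idx=1 pred=T actual=T -> ctr[1]=3
Ev 8: PC=5 idx=1 pred=T actual=T -> ctr[1]=3
Ev 9: PC=1 idx=1 pred=T actual=N -> ctr[1]=2
Ev 10: PC=1 idx=1 pred=T actual=T -> ctr[1]=3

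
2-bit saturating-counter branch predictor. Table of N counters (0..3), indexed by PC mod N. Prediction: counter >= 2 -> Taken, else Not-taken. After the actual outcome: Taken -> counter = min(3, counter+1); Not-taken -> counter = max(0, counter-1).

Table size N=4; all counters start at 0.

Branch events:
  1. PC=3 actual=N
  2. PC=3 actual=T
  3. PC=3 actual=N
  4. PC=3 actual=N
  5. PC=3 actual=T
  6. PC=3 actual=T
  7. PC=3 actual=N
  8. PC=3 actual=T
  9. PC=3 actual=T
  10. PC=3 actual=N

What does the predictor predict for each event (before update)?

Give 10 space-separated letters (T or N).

Answer: N N N N N N T N T T

Derivation:
Ev 1: PC=3 idx=3 pred=N actual=N -> ctr[3]=0
Ev 2: PC=3 idx=3 pred=N actual=T -> ctr[3]=1
Ev 3: PC=3 idx=3 pred=N actual=N -> ctr[3]=0
Ev 4: PC=3 idx=3 pred=N actual=N -> ctr[3]=0
Ev 5: PC=3 idx=3 pred=N actual=T -> ctr[3]=1
Ev 6: PC=3 idx=3 pred=N actual=T -> ctr[3]=2
Ev 7: PC=3 idx=3 pred=T actual=N -> ctr[3]=1
Ev 8: PC=3 idx=3 pred=N actual=T -> ctr[3]=2
Ev 9: PC=3 idx=3 pred=T actual=T -> ctr[3]=3
Ev 10: PC=3 idx=3 pred=T actual=N -> ctr[3]=2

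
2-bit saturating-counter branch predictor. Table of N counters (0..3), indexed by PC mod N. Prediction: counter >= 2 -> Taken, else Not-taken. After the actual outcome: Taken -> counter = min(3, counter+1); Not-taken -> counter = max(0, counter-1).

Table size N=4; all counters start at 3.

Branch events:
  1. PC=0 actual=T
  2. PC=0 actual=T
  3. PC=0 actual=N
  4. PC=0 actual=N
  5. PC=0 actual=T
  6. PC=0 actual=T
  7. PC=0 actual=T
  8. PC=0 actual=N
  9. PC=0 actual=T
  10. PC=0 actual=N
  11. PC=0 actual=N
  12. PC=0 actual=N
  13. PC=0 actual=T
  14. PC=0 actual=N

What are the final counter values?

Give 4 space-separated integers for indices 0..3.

Ev 1: PC=0 idx=0 pred=T actual=T -> ctr[0]=3
Ev 2: PC=0 idx=0 pred=T actual=T -> ctr[0]=3
Ev 3: PC=0 idx=0 pred=T actual=N -> ctr[0]=2
Ev 4: PC=0 idx=0 pred=T actual=N -> ctr[0]=1
Ev 5: PC=0 idx=0 pred=N actual=T -> ctr[0]=2
Ev 6: PC=0 idx=0 pred=T actual=T -> ctr[0]=3
Ev 7: PC=0 idx=0 pred=T actual=T -> ctr[0]=3
Ev 8: PC=0 idx=0 pred=T actual=N -> ctr[0]=2
Ev 9: PC=0 idx=0 pred=T actual=T -> ctr[0]=3
Ev 10: PC=0 idx=0 pred=T actual=N -> ctr[0]=2
Ev 11: PC=0 idx=0 pred=T actual=N -> ctr[0]=1
Ev 12: PC=0 idx=0 pred=N actual=N -> ctr[0]=0
Ev 13: PC=0 idx=0 pred=N actual=T -> ctr[0]=1
Ev 14: PC=0 idx=0 pred=N actual=N -> ctr[0]=0

Answer: 0 3 3 3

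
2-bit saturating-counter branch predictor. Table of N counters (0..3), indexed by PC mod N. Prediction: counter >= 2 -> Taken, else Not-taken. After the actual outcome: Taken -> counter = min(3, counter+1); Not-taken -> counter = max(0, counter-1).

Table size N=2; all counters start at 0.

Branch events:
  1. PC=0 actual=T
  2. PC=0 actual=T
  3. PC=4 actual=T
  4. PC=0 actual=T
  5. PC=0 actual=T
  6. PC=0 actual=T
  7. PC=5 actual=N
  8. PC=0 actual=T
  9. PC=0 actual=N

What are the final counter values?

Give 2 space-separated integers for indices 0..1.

Ev 1: PC=0 idx=0 pred=N actual=T -> ctr[0]=1
Ev 2: PC=0 idx=0 pred=N actual=T -> ctr[0]=2
Ev 3: PC=4 idx=0 pred=T actual=T -> ctr[0]=3
Ev 4: PC=0 idx=0 pred=T actual=T -> ctr[0]=3
Ev 5: PC=0 idx=0 pred=T actual=T -> ctr[0]=3
Ev 6: PC=0 idx=0 pred=T actual=T -> ctr[0]=3
Ev 7: PC=5 idx=1 pred=N actual=N -> ctr[1]=0
Ev 8: PC=0 idx=0 pred=T actual=T -> ctr[0]=3
Ev 9: PC=0 idx=0 pred=T actual=N -> ctr[0]=2

Answer: 2 0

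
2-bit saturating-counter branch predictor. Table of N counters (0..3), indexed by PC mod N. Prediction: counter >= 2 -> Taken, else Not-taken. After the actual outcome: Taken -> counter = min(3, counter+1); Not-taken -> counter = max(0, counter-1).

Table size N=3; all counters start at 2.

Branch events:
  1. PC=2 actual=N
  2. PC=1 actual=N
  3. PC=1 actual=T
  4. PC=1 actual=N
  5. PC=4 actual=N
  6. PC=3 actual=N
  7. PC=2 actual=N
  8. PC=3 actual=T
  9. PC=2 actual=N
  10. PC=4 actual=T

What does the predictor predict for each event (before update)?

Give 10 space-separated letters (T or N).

Answer: T T N T N T N N N N

Derivation:
Ev 1: PC=2 idx=2 pred=T actual=N -> ctr[2]=1
Ev 2: PC=1 idx=1 pred=T actual=N -> ctr[1]=1
Ev 3: PC=1 idx=1 pred=N actual=T -> ctr[1]=2
Ev 4: PC=1 idx=1 pred=T actual=N -> ctr[1]=1
Ev 5: PC=4 idx=1 pred=N actual=N -> ctr[1]=0
Ev 6: PC=3 idx=0 pred=T actual=N -> ctr[0]=1
Ev 7: PC=2 idx=2 pred=N actual=N -> ctr[2]=0
Ev 8: PC=3 idx=0 pred=N actual=T -> ctr[0]=2
Ev 9: PC=2 idx=2 pred=N actual=N -> ctr[2]=0
Ev 10: PC=4 idx=1 pred=N actual=T -> ctr[1]=1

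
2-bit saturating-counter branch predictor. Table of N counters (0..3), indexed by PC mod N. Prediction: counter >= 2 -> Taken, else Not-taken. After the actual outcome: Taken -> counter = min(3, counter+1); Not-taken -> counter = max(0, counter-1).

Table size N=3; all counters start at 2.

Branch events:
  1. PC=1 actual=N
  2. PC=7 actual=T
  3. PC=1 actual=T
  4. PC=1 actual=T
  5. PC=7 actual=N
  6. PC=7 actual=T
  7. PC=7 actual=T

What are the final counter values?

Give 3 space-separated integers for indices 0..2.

Answer: 2 3 2

Derivation:
Ev 1: PC=1 idx=1 pred=T actual=N -> ctr[1]=1
Ev 2: PC=7 idx=1 pred=N actual=T -> ctr[1]=2
Ev 3: PC=1 idx=1 pred=T actual=T -> ctr[1]=3
Ev 4: PC=1 idx=1 pred=T actual=T -> ctr[1]=3
Ev 5: PC=7 idx=1 pred=T actual=N -> ctr[1]=2
Ev 6: PC=7 idx=1 pred=T actual=T -> ctr[1]=3
Ev 7: PC=7 idx=1 pred=T actual=T -> ctr[1]=3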